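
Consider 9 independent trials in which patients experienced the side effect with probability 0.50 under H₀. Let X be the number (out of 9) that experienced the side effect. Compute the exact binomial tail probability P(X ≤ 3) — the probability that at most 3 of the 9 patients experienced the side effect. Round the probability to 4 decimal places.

X is binomial with n = 9 and p = 0.50.
P(X ≤ 3) = C(9,0)·0.50^0·0.50^9 + C(9,1)·0.50^1·0.50^8 + C(9,2)·0.50^2·0.50^7 + C(9,3)·0.50^3·0.50^6.
= 0.001953 + 0.017578 + 0.070312 + 0.164062 = 0.2539.

P = 0.2539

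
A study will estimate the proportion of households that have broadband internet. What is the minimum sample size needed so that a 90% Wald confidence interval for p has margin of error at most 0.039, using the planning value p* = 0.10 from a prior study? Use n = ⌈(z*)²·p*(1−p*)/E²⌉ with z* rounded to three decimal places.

z* = 1.645 at the 90% level.
p*(1−p*) = 0.0900.
Required n before rounding: 2.706025 × 0.0900 / 0.039² = 160.120.
⌈160.120⌉ = 161.

n = 161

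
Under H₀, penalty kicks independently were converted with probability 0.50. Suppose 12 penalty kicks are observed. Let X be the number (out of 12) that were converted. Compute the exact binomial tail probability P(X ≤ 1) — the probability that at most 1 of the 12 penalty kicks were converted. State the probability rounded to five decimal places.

X is binomial with n = 12 and p = 0.50.
P(X ≤ 1) = C(12,0)·0.50^0·0.50^12 + C(12,1)·0.50^1·0.50^11.
= 0.000244 + 0.002930 = 0.00317.

P = 0.00317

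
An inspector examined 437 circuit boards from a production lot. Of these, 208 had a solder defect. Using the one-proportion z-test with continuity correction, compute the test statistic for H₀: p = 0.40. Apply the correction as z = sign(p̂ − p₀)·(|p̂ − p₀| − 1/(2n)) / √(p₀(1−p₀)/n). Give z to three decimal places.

p̂ = 208/437 = 0.47597. p̂ − p₀ = 0.075973.
Continuity correction 1/(2n) = 1/874 = 0.001144.
Corrected numerator: |0.075973| − 0.001144 = 0.074829.
Under H₀, SE = √(p₀(1−p₀)/n) = √(0.40·0.60/437) = √0.000549199 = 0.023435.
z = (+)0.074829/0.023435 = 3.193.

z = 3.193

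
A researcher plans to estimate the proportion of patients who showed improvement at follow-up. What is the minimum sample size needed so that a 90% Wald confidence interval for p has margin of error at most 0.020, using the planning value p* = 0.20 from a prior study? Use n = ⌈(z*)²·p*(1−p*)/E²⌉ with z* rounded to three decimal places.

The 90% critical value is z* = 1.645.
p*(1−p*) = 0.1600.
Required n before rounding: 2.706025 × 0.1600 / 0.020² = 1082.410.
Rounding up, n = 1083.

n = 1083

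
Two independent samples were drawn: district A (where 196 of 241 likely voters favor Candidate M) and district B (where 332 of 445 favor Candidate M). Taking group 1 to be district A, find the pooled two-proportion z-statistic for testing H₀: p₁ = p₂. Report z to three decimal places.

p̂₁ = 196/241 = 0.81328, p̂₂ = 332/445 = 0.74607.
Pooling: p̂ = 528/686 = 0.76968.
Pooled SE = √[0.1772731·0.00639657] ≈ 0.033674.
z = (p̂₁ − p̂₂)/SE = (0.81328 − 0.74607)/0.033674 = 0.06721/0.033674 = 1.996.

z = 1.996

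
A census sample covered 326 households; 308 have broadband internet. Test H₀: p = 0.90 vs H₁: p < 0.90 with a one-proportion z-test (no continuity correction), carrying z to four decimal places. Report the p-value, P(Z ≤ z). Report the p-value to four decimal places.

p-value = 0.9965

Sample proportion p̂ = 308/326 = 0.94479.
SE₀ = √(0.90·0.10/326) = 0.016615.
z = (p̂ − p₀)/SE = (308/326 − 0.90)/0.016615 ≈ 2.6954.
From the standard normal, P(Z ≤ z) = 0.9965.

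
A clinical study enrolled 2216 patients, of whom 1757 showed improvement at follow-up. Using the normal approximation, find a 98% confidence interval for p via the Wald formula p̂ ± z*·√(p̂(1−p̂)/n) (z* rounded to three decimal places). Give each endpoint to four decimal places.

Sample proportion p̂ = 1757/2216 = 0.79287.
SE(p̂) = √(0.79287·0.20713/2216) = 0.008609.
z* = 2.326 at the 98% level.
Margin = 2.326·0.008609 = 0.02002.
Interval: 0.79287 ± 0.02002 → (0.7728, 0.8129).

(0.7728, 0.8129)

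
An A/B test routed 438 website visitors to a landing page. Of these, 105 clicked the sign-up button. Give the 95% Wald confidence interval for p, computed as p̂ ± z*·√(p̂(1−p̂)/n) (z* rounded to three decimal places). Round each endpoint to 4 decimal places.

The sample proportion is 105/438 = 0.23973.
SE(p̂) = √(0.23973·0.76027/438) = 0.020399.
For 95% confidence, z* = 1.960.
Margin = 1.960·0.020399 = 0.03998.
CI: 0.23973 ± 0.03998 = (0.1997, 0.2797).

(0.1997, 0.2797)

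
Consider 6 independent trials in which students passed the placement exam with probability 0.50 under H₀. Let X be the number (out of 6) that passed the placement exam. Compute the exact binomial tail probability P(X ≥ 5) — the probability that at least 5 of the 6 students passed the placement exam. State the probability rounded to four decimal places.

P = 0.1094

X ~ Binomial(n=6, p=0.50).
P(X ≥ 5) = C(6,5)·0.50^5·0.50^1 + C(6,6)·0.50^6·0.50^0.
= 0.093750 + 0.015625 = 0.1094.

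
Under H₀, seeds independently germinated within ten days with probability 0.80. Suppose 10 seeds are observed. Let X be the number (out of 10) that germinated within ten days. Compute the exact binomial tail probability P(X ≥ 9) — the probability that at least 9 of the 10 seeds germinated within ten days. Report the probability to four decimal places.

P = 0.3758

X ~ Binomial(n=10, p=0.80).
P(X ≥ 9) = C(10,9)·0.80^9·0.20^1 + C(10,10)·0.80^10·0.20^0.
= 0.268435 + 0.107374 = 0.3758.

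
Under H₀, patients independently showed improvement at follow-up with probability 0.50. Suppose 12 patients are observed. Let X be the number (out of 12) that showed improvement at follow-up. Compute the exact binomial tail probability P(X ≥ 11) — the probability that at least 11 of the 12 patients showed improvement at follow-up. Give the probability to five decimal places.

X is binomial with n = 12 and p = 0.50.
P(X ≥ 11) = C(12,11)·0.50^11·0.50^1 + C(12,12)·0.50^12·0.50^0.
= 0.002930 + 0.000244 = 0.00317.

P = 0.00317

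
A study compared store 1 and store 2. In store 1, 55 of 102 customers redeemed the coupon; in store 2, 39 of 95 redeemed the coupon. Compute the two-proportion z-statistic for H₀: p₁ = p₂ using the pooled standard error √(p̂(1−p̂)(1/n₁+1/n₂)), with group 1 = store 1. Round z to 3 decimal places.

p̂₁ = 55/102 = 0.53922, p̂₂ = 39/95 = 0.41053.
Pooling: p̂ = 94/197 = 0.47716.
SE = √[p̂(1−p̂)(1/n₁+1/n₂)] = √[0.47716·0.52284·(1/102+1/95)] ≈ 0.071218.
z = 0.12869/0.071218 = 1.807.

z = 1.807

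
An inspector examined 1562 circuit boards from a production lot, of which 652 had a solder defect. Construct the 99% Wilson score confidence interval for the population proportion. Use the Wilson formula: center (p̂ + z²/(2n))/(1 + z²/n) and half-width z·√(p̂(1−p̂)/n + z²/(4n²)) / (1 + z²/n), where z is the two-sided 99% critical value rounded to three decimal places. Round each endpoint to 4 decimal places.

(0.3857, 0.4498)

p̂ = 652/1562 = 0.41741; z = 2.576, so z² = 6.635776.
Denominator 1 + z²/n = 1 + 6.635776/1562 = 1.004248.
Adjusted center: (0.41741 + z²/(2n))/1.004248 = 0.41776.
Radicand: p̂(1−p̂)/n + z²/(4n²) = 0.000155685 + 0.000000680 = 0.000156365.
Half-width = z·√(radicand)/denom = 2.576·0.012505/1.004248 = 0.03208.
CI: 0.41776 ± 0.03208 = (0.3857, 0.4498).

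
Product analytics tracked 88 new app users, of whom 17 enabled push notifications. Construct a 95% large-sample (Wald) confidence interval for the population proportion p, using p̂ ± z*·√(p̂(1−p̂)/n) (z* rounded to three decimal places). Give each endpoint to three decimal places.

(0.111, 0.276)

With x = 17 successes in n = 88, p̂ = 0.19318.
SE(p̂) = √(0.19318·0.80682/88) = 0.042085.
The 95% critical value is z* = 1.960.
Margin of error: 1.960 × 0.042085 = 0.08249.
CI: 0.19318 ± 0.08249 = (0.111, 0.276).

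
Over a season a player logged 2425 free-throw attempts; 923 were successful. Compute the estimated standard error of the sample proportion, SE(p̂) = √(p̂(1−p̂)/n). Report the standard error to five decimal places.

Sample proportion p̂ = 923/2425 = 0.38062.
p̂(1−p̂) = 0.38062·0.61938 = 0.235748.
Dividing by n and taking the root: √0.000097216 = 0.00986.

SE = 0.00986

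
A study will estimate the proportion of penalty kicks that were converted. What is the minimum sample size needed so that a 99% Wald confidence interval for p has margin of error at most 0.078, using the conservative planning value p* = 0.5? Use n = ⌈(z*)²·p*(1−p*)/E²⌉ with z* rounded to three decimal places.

n = 273

The 99% critical value is z* = 2.576.
p*(1−p*) = 0.50·0.50 = 0.2500.
Required n before rounding: 6.635776 × 0.2500 / 0.078² = 272.673.
⌈272.673⌉ = 273.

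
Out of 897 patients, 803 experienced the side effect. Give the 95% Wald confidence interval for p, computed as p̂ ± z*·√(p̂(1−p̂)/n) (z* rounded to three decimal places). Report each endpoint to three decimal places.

(0.875, 0.915)

Sample proportion p̂ = 803/897 = 0.89521.
SE = √(p̂(1−p̂)/n) = √(0.093812/897) = 0.010227.
z* = 1.960 at the 95% level.
Margin = 1.960·0.010227 = 0.02004.
CI: 0.89521 ± 0.02004 = (0.875, 0.915).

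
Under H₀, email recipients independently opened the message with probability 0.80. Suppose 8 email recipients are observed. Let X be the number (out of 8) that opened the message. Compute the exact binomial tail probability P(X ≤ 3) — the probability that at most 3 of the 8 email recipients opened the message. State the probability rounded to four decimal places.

X ~ Binomial(n=8, p=0.80).
P(X ≤ 3) = C(8,0)·0.80^0·0.20^8 + C(8,1)·0.80^1·0.20^7 + C(8,2)·0.80^2·0.20^6 + C(8,3)·0.80^3·0.20^5.
= 0.000003 + 0.000082 + 0.001147 + 0.009175 = 0.0104.

P = 0.0104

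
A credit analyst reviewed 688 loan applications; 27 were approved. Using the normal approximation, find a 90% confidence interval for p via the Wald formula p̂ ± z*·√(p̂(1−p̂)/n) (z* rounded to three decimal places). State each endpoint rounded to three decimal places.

(0.027, 0.051)

With x = 27 successes in n = 688, p̂ = 0.03924.
SE = √(p̂(1−p̂)/n) = √(0.037704/688) = 0.007403.
For 90% confidence, z* = 1.645.
Margin of error: 1.645 × 0.007403 = 0.01218.
So the interval runs from 0.027 to 0.051.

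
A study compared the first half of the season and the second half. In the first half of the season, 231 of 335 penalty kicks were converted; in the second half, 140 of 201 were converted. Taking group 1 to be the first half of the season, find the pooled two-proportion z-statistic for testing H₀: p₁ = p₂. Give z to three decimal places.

Sample proportions: p̂₁ = 231/335 = 0.68955 and p̂₂ = 140/201 = 0.69652.
Pooled p̂ = (231+140)/(335+201) = 371/536 = 0.69216.
Pooled SE = √[0.2130729·0.00796020] ≈ 0.041184.
z = -0.00697/0.041184 = -0.169.

z = -0.169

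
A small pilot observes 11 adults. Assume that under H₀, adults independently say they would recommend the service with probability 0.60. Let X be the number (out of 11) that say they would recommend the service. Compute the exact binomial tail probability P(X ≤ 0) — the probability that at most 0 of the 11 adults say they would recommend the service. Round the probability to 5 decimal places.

X ~ Binomial(n=11, p=0.60).
P(X ≤ 0) = C(11,0)·0.60^0·0.40^11.
= 0.000042 = 0.00004.

P = 0.00004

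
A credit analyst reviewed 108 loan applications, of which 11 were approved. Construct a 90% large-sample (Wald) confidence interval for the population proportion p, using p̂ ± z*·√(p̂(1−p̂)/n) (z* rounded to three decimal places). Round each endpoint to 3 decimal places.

(0.054, 0.150)

Sample proportion p̂ = 11/108 = 0.10185.
SE = √(p̂(1−p̂)/n) = √(0.091478/108) = 0.029104.
The 90% critical value is z* = 1.645.
Margin = 1.645·0.029104 = 0.04788.
CI: 0.10185 ± 0.04788 = (0.054, 0.150).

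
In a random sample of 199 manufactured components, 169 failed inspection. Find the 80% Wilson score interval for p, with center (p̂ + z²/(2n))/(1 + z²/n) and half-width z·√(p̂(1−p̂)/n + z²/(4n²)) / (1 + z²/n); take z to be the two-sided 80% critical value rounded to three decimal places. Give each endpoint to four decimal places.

p̂ = 169/199 = 0.84925; z = 1.282, so z² = 1.643524.
1 + z²/n = 1.008259.
Adjusted center: (0.84925 + z²/(2n))/1.008259 = 0.84639.
Radicand: p̂(1−p̂)/n + z²/(4n²) = 0.000643352 + 0.000010376 = 0.000653728.
Half-width = 1.282·√0.000653728/1.008259 = 0.03251.
CI: 0.84639 ± 0.03251 = (0.8139, 0.8789).

(0.8139, 0.8789)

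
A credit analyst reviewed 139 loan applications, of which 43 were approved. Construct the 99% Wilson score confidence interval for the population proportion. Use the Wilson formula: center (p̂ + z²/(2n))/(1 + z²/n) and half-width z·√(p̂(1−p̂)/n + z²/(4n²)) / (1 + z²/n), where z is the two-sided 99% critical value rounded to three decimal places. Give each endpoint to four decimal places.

(0.2190, 0.4171)

p̂ = 43/139 = 0.30935; z = 2.576, so z² = 6.635776.
1 + z²/n = 1.047739.
Center = (0.30935 + 0.023870)/1.047739 = 0.31804.
Radicand: p̂(1−p̂)/n + z²/(4n²) = 0.001537076 + 0.000085862 = 0.001622938.
Half-width = z·√(radicand)/denom = 2.576·0.040286/1.047739 = 0.09905.
CI: 0.31804 ± 0.09905 = (0.2190, 0.4171).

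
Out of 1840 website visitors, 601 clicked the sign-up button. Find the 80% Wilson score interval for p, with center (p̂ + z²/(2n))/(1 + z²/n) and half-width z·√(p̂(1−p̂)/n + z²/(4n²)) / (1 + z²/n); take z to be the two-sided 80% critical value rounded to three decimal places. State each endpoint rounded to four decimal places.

p̂ = 601/1840 = 0.32663; z = 1.282, so z² = 1.643524.
Denominator 1 + z²/n = 1 + 1.643524/1840 = 1.000893.
Adjusted center: (0.32663 + z²/(2n))/1.000893 = 0.32679.
Radicand: p̂(1−p̂)/n + z²/(4n²) = 0.000119534 + 0.000000121 = 0.000119655.
Half-width = z·√(radicand)/denom = 1.282·0.010939/1.000893 = 0.01401.
So the interval runs from 0.3128 to 0.3408.

(0.3128, 0.3408)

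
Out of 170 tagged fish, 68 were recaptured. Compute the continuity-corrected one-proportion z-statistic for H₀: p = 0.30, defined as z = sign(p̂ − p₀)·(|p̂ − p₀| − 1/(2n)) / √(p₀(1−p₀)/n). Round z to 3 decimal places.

z = 2.762

The sample proportion is 68/170 = 0.40000. p̂ − p₀ = 0.100000.
1/(2n) = 0.002941.
Corrected numerator: |0.100000| − 0.002941 = 0.097059.
Null standard error: √(0.30·0.70/170) = √0.001235294 = 0.035147.
z = (+)0.097059/0.035147 = 2.762.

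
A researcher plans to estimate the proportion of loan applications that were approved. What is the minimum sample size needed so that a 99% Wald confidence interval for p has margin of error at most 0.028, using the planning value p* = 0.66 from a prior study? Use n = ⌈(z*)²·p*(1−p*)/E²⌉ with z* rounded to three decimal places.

z* = 2.576 at the 99% level.
p*(1−p*) = 0.2244.
Required n before rounding: 6.635776 × 0.2244 / 0.028² = 1899.322.
⌈1899.322⌉ = 1900.

n = 1900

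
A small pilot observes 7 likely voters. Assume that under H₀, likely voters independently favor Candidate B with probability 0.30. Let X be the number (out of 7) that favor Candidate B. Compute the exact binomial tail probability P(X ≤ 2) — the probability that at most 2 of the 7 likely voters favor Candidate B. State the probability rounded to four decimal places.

X is binomial with n = 7 and p = 0.30.
P(X ≤ 2) = C(7,0)·0.30^0·0.70^7 + C(7,1)·0.30^1·0.70^6 + C(7,2)·0.30^2·0.70^5.
= 0.082354 + 0.247063 + 0.317652 = 0.6471.

P = 0.6471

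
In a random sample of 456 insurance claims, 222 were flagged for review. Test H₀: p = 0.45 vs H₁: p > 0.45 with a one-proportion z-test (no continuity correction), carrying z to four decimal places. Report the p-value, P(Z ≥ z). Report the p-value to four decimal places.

The sample proportion is 222/456 = 0.48684.
SE₀ = √(0.45·0.55/456) = 0.023297.
z = (p̂ − p₀)/SE = (222/456 − 0.45)/0.023297 ≈ 1.5814.
From the standard normal, P(Z ≥ z) = 0.0569.

p-value = 0.0569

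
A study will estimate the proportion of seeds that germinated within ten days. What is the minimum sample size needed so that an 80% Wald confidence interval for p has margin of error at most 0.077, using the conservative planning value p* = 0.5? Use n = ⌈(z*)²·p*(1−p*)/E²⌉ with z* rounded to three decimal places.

z* = 1.282 at the 80% level.
p*(1−p*) = 0.50·0.50 = 0.2500.
Required n before rounding: 1.643524 × 0.2500 / 0.077² = 69.300.
⌈69.300⌉ = 70.

n = 70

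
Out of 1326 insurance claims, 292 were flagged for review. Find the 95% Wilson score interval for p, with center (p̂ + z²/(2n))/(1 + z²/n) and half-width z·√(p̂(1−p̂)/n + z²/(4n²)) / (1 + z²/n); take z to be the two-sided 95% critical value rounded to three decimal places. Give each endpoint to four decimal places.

(0.1987, 0.2433)

Here p̂ = 292/1326 = 0.22021 and z = 1.960 (z² = 3.841600).
Denominator 1 + z²/n = 1 + 3.841600/1326 = 1.002897.
Center = (0.22021 + 0.001449)/1.002897 = 0.22102.
Radicand: p̂(1−p̂)/n + z²/(4n²) = 0.000129501 + 0.000000546 = 0.000130047.
Half-width = 1.960·√0.000130047/1.002897 = 0.02229.
CI: 0.22102 ± 0.02229 = (0.1987, 0.2433).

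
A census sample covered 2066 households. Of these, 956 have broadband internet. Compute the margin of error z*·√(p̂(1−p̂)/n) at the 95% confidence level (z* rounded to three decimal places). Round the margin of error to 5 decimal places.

ME = 0.02150

The sample proportion is 956/2066 = 0.46273.
SE(p̂) = √(0.46273·0.53727/2066) = 0.010970.
z* = 1.960 at the 95% level.
So ME = 0.02150.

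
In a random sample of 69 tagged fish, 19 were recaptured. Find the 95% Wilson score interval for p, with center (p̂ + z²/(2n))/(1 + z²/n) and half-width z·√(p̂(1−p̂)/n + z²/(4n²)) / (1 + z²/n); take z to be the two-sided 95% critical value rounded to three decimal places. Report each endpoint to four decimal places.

p̂ = 19/69 = 0.27536; z = 1.960, so z² = 3.841600.
1 + z²/n = 1.055675.
Center = (0.27536 + 0.027838)/1.055675 = 0.28721.
Radicand: p̂(1−p̂)/n + z²/(4n²) = 0.002891854 + 0.000201722 = 0.003093576.
Half-width = 1.960·√0.003093576/1.055675 = 0.10327.
Interval: 0.28721 ± 0.10327 → (0.1839, 0.3905).

(0.1839, 0.3905)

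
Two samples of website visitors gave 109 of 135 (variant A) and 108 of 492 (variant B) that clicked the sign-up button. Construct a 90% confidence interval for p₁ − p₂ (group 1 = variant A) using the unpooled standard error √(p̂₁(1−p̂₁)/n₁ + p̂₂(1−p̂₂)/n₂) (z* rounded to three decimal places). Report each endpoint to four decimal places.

p̂₁ = 0.80741, p̂₂ = 0.21951, so the observed difference is 0.58790.
Unpooled SE = √(p̂₁(1−p̂₁)/n₁ + p̂₂(1−p̂₂)/n₂) = √(0.001151857 + 0.000348225) = 0.038731.
For 90% confidence, z* = 1.645. Margin of error = 0.06371.
So the interval runs from 0.5242 to 0.6516.

(0.5242, 0.6516)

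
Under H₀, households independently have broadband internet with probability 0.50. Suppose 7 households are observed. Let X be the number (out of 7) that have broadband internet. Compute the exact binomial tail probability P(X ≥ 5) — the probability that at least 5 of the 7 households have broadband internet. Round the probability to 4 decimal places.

X is binomial with n = 7 and p = 0.50.
P(X ≥ 5) = C(7,5)·0.50^5·0.50^2 + C(7,6)·0.50^6·0.50^1 + C(7,7)·0.50^7·0.50^0.
= 0.164062 + 0.054688 + 0.007812 = 0.2266.

P = 0.2266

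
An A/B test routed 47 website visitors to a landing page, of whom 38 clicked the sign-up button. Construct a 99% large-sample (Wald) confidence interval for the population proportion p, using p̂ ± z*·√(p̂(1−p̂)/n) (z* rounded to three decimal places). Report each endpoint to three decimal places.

(0.661, 0.956)

Sample proportion p̂ = 38/47 = 0.80851.
SE = √(p̂(1−p̂)/n) = √(0.154821/47) = 0.057394.
For 99% confidence, z* = 2.576.
Margin = 2.576·0.057394 = 0.14785.
Interval: 0.80851 ± 0.14785 → (0.661, 0.956).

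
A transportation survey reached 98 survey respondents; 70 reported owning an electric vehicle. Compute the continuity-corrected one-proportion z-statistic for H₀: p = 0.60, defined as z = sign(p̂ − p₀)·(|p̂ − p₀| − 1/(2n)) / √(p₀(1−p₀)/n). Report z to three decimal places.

z = 2.206

The sample proportion is 70/98 = 0.71429. p̂ − p₀ = 0.114286.
1/(2n) = 0.005102.
Corrected numerator: |0.114286| − 0.005102 = 0.109184.
Under H₀, SE = √(p₀(1−p₀)/n) = √(0.60·0.40/98) = √0.002448980 = 0.049487.
z = (+)0.109184/0.049487 = 2.206.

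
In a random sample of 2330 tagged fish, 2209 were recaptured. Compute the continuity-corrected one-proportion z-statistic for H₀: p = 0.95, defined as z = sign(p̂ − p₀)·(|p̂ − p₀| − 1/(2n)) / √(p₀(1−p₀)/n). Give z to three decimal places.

With x = 2209 successes in n = 2330, p̂ = 0.94807. p̂ − p₀ = -0.001931.
1/(2n) = 0.000215.
Corrected numerator: |-0.001931| − 0.000215 = 0.001716.
Null standard error: √(0.95·0.05/2330) = √0.000020386 = 0.004515.
z = (−)0.001716/0.004515 = -0.380.

z = -0.380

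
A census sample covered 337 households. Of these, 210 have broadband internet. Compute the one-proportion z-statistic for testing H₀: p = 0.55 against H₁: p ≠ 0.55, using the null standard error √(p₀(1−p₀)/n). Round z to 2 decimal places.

z = 2.70

The sample proportion is 210/337 = 0.62315.
Null standard error: √(0.55·0.45/337) = √0.000734421 = 0.027100.
z = (p̂ − p₀)/SE = (0.62315 − 0.55)/0.027100 = 2.70.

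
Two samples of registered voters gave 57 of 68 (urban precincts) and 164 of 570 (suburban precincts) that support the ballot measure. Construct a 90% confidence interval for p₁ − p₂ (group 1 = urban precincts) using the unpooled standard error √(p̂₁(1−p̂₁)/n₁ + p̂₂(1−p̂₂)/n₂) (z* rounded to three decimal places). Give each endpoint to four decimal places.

(0.4707, 0.6303)

p̂₁ = 0.83824, p̂₂ = 0.28772, so the observed difference is 0.55052.
Unpooled SE = √(p̂₁(1−p̂₁)/n₁ + p̂₂(1−p̂₂)/n₂) = √(0.001994072 + 0.000359538) = 0.048514.
For 90% confidence, z* = 1.645. Margin of error = 0.07981.
CI: 0.55052 ± 0.07981 = (0.4707, 0.6303).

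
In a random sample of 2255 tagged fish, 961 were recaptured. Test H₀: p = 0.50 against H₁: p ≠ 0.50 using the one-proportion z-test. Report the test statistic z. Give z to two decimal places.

z = -7.01

With x = 961 successes in n = 2255, p̂ = 0.42616.
Null standard error: √(0.50·0.50/2255) = √0.000110865 = 0.010529.
z = (p̂ − p₀)/SE = (0.42616 − 0.50)/0.010529 = -7.01.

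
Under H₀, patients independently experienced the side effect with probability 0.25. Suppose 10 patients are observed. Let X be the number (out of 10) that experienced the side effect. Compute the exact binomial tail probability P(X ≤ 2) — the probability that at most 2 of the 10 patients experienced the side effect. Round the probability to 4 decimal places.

P = 0.5256

X is binomial with n = 10 and p = 0.25.
P(X ≤ 2) = C(10,0)·0.25^0·0.75^10 + C(10,1)·0.25^1·0.75^9 + C(10,2)·0.25^2·0.75^8.
= 0.056314 + 0.187712 + 0.281568 = 0.5256.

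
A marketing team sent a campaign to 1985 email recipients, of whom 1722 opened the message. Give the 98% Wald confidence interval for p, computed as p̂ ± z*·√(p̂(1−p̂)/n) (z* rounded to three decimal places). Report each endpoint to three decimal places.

(0.850, 0.885)

Sample proportion p̂ = 1722/1985 = 0.86751.
SE(p̂) = √(0.86751·0.13249/1985) = 0.007609.
z* = 2.326 at the 98% level.
Margin = 2.326·0.007609 = 0.01770.
So the interval runs from 0.850 to 0.885.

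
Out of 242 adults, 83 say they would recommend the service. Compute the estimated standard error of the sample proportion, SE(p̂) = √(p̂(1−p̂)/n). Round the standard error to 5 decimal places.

p̂ = 83/242 = 0.34298.
p̂(1−p̂) = 0.34298·0.65702 = 0.225345.
Dividing by n and taking the root: √0.000931178 = 0.03052.

SE = 0.03052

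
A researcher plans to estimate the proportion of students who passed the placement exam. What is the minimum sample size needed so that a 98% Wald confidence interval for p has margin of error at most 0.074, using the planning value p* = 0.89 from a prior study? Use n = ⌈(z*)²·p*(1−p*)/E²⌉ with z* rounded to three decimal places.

n = 97

z* = 2.326 at the 98% level.
p*(1−p*) = 0.0979.
Required n before rounding: 5.410276 × 0.0979 / 0.074² = 96.725.
Rounding up, n = 97.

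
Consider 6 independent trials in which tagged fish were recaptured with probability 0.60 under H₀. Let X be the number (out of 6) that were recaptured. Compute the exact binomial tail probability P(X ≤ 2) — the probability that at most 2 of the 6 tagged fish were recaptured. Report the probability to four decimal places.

P = 0.1792

X ~ Binomial(n=6, p=0.60).
P(X ≤ 2) = C(6,0)·0.60^0·0.40^6 + C(6,1)·0.60^1·0.40^5 + C(6,2)·0.60^2·0.40^4.
= 0.004096 + 0.036864 + 0.138240 = 0.1792.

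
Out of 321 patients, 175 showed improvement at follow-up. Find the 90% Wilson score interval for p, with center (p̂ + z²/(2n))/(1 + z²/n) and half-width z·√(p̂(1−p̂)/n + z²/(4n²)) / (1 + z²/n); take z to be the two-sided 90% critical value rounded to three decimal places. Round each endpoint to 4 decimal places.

(0.4993, 0.5903)

Here p̂ = 175/321 = 0.54517 and z = 1.645 (z² = 2.706025).
1 + z²/n = 1.008430.
Adjusted center: (0.54517 + z²/(2n))/1.008430 = 0.54479.
Radicand: p̂(1−p̂)/n + z²/(4n²) = 0.000772460 + 0.000006565 = 0.000779025.
Half-width = z·√(radicand)/denom = 1.645·0.027911/1.008430 = 0.04553.
Interval: 0.54479 ± 0.04553 → (0.4993, 0.5903).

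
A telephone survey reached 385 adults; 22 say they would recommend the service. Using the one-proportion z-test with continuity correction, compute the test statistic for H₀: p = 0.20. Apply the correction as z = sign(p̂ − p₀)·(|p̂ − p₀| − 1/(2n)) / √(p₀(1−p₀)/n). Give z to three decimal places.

With x = 22 successes in n = 385, p̂ = 0.05714. p̂ − p₀ = -0.142857.
1/(2n) = 0.001299.
Corrected numerator: |-0.142857| − 0.001299 = 0.141558.
Under H₀, SE = √(p₀(1−p₀)/n) = √(0.20·0.80/385) = √0.000415584 = 0.020386.
z = −0.141558/0.020386 = -6.944.

z = -6.944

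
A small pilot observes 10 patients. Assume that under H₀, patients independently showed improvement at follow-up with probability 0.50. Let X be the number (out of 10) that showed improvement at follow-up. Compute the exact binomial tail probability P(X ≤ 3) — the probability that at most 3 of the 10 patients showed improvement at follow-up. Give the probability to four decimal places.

P = 0.1719

X ~ Binomial(n=10, p=0.50).
P(X ≤ 3) = C(10,0)·0.50^0·0.50^10 + C(10,1)·0.50^1·0.50^9 + C(10,2)·0.50^2·0.50^8 + C(10,3)·0.50^3·0.50^7.
= 0.000977 + 0.009766 + 0.043945 + 0.117188 = 0.1719.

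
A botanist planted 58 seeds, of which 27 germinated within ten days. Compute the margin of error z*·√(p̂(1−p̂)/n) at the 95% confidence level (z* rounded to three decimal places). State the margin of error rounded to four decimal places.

p̂ = 27/58 = 0.46552.
SE(p̂) = √(0.46552·0.53448/58) = 0.065497.
z* = 1.960 at the 95% level.
ME = 1.960·0.065497 = 0.1284.

ME = 0.1284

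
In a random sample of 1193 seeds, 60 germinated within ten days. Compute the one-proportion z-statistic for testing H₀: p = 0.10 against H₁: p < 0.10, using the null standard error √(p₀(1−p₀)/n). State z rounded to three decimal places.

Sample proportion p̂ = 60/1193 = 0.05029.
Null standard error: √(0.10·0.90/1193) = √0.000075440 = 0.008686.
Test statistic: z = -0.04971/0.008686 = -5.723.

z = -5.723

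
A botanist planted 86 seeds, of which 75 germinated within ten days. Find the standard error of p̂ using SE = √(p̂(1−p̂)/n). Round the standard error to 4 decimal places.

SE = 0.0360

p̂ = 75/86 = 0.87209.
p̂(1−p̂) = 0.87209·0.12791 = 0.111549.
SE = √(0.111549/86) = 0.0360.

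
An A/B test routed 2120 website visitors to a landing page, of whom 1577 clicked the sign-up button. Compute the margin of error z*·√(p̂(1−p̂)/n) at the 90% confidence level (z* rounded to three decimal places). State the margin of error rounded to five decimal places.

ME = 0.01559

Sample proportion p̂ = 1577/2120 = 0.74387.
SE = √(p̂(1−p̂)/n) = √(0.190528/2120) = 0.009480.
For 90% confidence, z* = 1.645.
So ME = 0.01559.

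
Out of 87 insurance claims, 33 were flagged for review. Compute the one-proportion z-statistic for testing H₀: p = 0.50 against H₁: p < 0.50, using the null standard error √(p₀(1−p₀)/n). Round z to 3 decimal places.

z = -2.251

The sample proportion is 33/87 = 0.37931.
SE₀ = √(0.50·0.50/87) = 0.053606.
z = (p̂ − p₀)/SE = (0.37931 − 0.50)/0.053606 = -2.251.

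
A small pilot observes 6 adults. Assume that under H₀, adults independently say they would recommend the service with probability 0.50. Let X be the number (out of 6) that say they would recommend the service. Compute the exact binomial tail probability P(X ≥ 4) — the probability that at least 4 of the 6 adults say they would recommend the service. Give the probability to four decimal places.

P = 0.3438

X ~ Binomial(n=6, p=0.50).
P(X ≥ 4) = C(6,4)·0.50^4·0.50^2 + C(6,5)·0.50^5·0.50^1 + C(6,6)·0.50^6·0.50^0.
= 0.234375 + 0.093750 + 0.015625 = 0.3438.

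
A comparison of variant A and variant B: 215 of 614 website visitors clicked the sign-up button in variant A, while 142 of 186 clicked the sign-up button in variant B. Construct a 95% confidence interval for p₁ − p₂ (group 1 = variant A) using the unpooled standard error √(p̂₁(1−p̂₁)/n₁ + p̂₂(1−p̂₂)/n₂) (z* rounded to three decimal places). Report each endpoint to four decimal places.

(-0.4851, -0.3415)

p̂₁ = 215/614 = 0.35016, p̂₂ = 142/186 = 0.76344; p̂₁ − p̂₂ = -0.41328.
Unpooled SE = √(p̂₁(1−p̂₁)/n₁ + p̂₂(1−p̂₂)/n₂) = √(0.000370601 + 0.000970962) = 0.036627.
The 95% critical value is z* = 1.960. Margin = 1.960·0.036627 = 0.07179.
So the interval runs from -0.4851 to -0.3415.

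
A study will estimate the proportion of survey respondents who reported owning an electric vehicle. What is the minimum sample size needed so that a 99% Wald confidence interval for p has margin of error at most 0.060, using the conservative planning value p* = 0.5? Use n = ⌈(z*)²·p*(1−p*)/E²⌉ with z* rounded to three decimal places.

n = 461

For 99% confidence, z* = 2.576.
p*(1−p*) = 0.50·0.50 = 0.2500.
Required n before rounding: 6.635776 × 0.2500 / 0.060² = 460.818.
Rounding up, n = 461.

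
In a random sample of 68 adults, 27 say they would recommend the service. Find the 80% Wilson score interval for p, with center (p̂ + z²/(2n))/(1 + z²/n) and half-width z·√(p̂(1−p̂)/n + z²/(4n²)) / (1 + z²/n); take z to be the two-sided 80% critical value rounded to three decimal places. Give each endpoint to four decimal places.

p̂ = 27/68 = 0.39706; z = 1.282, so z² = 1.643524.
Denominator 1 + z²/n = 1 + 1.643524/68 = 1.024169.
Adjusted center: (0.39706 + z²/(2n))/1.024169 = 0.39949.
Radicand: p̂(1−p̂)/n + z²/(4n²) = 0.003520634 + 0.000088858 = 0.003609492.
Half-width = 1.282·√0.003609492/1.024169 = 0.07520.
So the interval runs from 0.3243 to 0.4747.

(0.3243, 0.4747)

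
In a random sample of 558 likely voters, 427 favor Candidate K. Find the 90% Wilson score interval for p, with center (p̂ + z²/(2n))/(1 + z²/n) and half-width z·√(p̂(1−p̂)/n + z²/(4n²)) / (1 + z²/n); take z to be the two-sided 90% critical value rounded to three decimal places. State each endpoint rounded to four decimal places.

p̂ = 427/558 = 0.76523; z = 1.645, so z² = 2.706025.
Denominator 1 + z²/n = 1 + 2.706025/558 = 1.004850.
Adjusted center: (0.76523 + z²/(2n))/1.004850 = 0.76395.
Radicand: p̂(1−p̂)/n + z²/(4n²) = 0.000321956 + 0.000002173 = 0.000324129.
Half-width = 1.645·√0.000324129/1.004850 = 0.02947.
CI: 0.76395 ± 0.02947 = (0.7345, 0.7934).

(0.7345, 0.7934)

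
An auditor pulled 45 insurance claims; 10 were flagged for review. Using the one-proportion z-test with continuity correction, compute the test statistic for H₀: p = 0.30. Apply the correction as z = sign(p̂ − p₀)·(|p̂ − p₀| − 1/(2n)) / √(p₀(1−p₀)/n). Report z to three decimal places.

z = -0.976

Sample proportion p̂ = 10/45 = 0.22222. p̂ − p₀ = -0.077778.
Continuity correction 1/(2n) = 1/90 = 0.011111.
Corrected numerator: |-0.077778| − 0.011111 = 0.066667.
Under H₀, SE = √(p₀(1−p₀)/n) = √(0.30·0.70/45) = √0.004666667 = 0.068313.
z = (−)0.066667/0.068313 = -0.976.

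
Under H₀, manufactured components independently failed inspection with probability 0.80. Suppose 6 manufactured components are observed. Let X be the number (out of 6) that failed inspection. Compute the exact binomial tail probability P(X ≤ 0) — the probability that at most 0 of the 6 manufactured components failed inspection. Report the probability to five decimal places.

X ~ Binomial(n=6, p=0.80).
P(X ≤ 0) = C(6,0)·0.80^0·0.20^6.
= 0.000064 = 0.00006.

P = 0.00006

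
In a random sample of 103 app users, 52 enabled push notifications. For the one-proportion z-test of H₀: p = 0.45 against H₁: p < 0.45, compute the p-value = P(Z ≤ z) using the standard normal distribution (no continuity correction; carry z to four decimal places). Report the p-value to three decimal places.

With x = 52 successes in n = 103, p̂ = 0.50485.
SE₀ = √(0.45·0.55/103) = 0.049020.
Test statistic (full precision, shown to 4 dp): z = (52/103 − 0.45)/SE₀ ≈ 1.1190.
p-value = P(Z ≤ z) with z = 1.1190 → 0.868.

p-value = 0.868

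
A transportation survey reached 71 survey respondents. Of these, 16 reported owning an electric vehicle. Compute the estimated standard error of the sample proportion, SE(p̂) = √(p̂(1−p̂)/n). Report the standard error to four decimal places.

The sample proportion is 16/71 = 0.22535.
p̂(1−p̂) = 0.174567.
Dividing by n and taking the root: √0.002458690 = 0.0496.

SE = 0.0496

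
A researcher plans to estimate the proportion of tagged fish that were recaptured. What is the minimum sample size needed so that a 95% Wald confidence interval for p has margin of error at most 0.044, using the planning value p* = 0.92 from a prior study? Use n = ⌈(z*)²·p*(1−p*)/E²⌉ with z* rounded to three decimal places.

n = 147

z* = 1.960 at the 95% level.
p*(1−p*) = 0.0736.
(z*)²·p*(1−p*)/E² = 3.841600·0.0736/0.001936 = 146.044.
⌈146.044⌉ = 147.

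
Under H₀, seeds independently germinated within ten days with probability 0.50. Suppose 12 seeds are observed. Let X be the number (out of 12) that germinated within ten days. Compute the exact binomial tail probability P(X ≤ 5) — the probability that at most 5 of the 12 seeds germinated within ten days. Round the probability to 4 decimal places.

P = 0.3872

X is binomial with n = 12 and p = 0.50.
P(X ≤ 5) = Σ_{j=0}^{5} C(12,j)·0.50^j·0.50^{12−j}.
= 0.000244 + 0.002930 + 0.016113 + 0.053711 + 0.120850 + 0.193359 = 0.3872.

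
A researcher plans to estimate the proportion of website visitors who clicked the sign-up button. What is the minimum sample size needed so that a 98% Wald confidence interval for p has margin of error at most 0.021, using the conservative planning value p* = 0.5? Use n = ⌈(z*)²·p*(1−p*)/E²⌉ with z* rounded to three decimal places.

n = 3068

The 98% critical value is z* = 2.326.
p*(1−p*) = 0.2500.
(z*)²·p*(1−p*)/E² = 5.410276·0.2500/0.000441 = 3067.050.
Rounding up, n = 3068.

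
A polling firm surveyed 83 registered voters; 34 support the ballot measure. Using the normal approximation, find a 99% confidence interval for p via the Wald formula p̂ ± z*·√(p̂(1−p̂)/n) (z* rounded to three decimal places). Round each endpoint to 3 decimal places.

With x = 34 successes in n = 83, p̂ = 0.40964.
Standard error of p̂: √(0.241835/83) = √0.002913672 = 0.053978.
The 99% critical value is z* = 2.576.
Margin of error: 2.576 × 0.053978 = 0.13905.
So the interval runs from 0.271 to 0.549.

(0.271, 0.549)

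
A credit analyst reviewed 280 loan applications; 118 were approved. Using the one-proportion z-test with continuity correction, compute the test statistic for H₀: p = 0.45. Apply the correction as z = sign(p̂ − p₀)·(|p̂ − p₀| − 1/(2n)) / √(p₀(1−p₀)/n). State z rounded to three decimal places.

z = -0.901

p̂ = 118/280 = 0.42143. p̂ − p₀ = -0.028571.
1/(2n) = 0.001786.
Corrected numerator: |-0.028571| − 0.001786 = 0.026785.
Under H₀, SE = √(p₀(1−p₀)/n) = √(0.45·0.55/280) = √0.000883929 = 0.029731.
z = −0.026785/0.029731 = -0.901.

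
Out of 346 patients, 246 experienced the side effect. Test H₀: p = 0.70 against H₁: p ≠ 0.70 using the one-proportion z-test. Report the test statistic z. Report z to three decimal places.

p̂ = 246/346 = 0.71098.
Under H₀, SE = √(p₀(1−p₀)/n) = √(0.70·0.30/346) = √0.000606936 = 0.024636.
z = (p̂ − p₀)/SE = (0.71098 − 0.70)/0.024636 = 0.446.

z = 0.446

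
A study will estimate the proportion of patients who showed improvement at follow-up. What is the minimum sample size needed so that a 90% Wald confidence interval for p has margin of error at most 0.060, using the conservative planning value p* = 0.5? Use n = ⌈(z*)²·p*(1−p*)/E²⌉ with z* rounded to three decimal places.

The 90% critical value is z* = 1.645.
p*(1−p*) = 0.50·0.50 = 0.2500.
Required n before rounding: 2.706025 × 0.2500 / 0.060² = 187.918.
⌈187.918⌉ = 188.

n = 188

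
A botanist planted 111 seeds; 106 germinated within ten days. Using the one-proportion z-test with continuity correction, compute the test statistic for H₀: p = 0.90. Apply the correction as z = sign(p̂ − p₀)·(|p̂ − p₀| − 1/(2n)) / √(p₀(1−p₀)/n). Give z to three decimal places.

z = 1.772

With x = 106 successes in n = 111, p̂ = 0.95495. p̂ − p₀ = 0.054955.
Continuity correction 1/(2n) = 1/222 = 0.004505.
Corrected numerator: |0.054955| − 0.004505 = 0.050450.
Null standard error: √(0.90·0.10/111) = √0.000810811 = 0.028475.
z = +0.050450/0.028475 = 1.772.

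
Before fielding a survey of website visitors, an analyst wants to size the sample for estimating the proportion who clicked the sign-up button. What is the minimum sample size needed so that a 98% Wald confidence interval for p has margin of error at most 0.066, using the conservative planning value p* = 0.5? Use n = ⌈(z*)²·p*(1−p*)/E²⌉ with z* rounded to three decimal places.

z* = 2.326 at the 98% level.
p*(1−p*) = 0.2500.
(z*)²·p*(1−p*)/E² = 5.410276·0.2500/0.004356 = 310.507.
⌈310.507⌉ = 311.

n = 311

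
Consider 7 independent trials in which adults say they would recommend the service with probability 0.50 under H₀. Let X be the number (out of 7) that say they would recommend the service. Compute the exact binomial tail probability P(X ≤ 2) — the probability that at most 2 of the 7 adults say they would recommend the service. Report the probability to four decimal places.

P = 0.2266

X ~ Binomial(n=7, p=0.50).
P(X ≤ 2) = C(7,0)·0.50^0·0.50^7 + C(7,1)·0.50^1·0.50^6 + C(7,2)·0.50^2·0.50^5.
= 0.007812 + 0.054688 + 0.164062 = 0.2266.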